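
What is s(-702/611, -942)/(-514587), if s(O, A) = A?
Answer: 314/171529 ≈ 0.0018306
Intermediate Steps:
s(-702/611, -942)/(-514587) = -942/(-514587) = -942*(-1/514587) = 314/171529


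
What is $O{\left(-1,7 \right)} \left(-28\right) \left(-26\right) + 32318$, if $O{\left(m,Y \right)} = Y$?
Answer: $37414$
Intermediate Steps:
$O{\left(-1,7 \right)} \left(-28\right) \left(-26\right) + 32318 = 7 \left(-28\right) \left(-26\right) + 32318 = \left(-196\right) \left(-26\right) + 32318 = 5096 + 32318 = 37414$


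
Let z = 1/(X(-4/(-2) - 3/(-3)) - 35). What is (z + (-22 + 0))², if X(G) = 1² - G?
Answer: 664225/1369 ≈ 485.19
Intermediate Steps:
X(G) = 1 - G
z = -1/37 (z = 1/((1 - (-4/(-2) - 3/(-3))) - 35) = 1/((1 - (-4*(-½) - 3*(-⅓))) - 35) = 1/((1 - (2 + 1)) - 35) = 1/((1 - 1*3) - 35) = 1/((1 - 3) - 35) = 1/(-2 - 35) = 1/(-37) = -1/37 ≈ -0.027027)
(z + (-22 + 0))² = (-1/37 + (-22 + 0))² = (-1/37 - 22)² = (-815/37)² = 664225/1369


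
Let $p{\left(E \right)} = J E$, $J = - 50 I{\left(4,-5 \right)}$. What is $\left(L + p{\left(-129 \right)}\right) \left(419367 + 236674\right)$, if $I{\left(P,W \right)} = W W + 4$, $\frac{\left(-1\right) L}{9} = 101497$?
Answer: $-476563271343$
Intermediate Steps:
$L = -913473$ ($L = \left(-9\right) 101497 = -913473$)
$I{\left(P,W \right)} = 4 + W^{2}$ ($I{\left(P,W \right)} = W^{2} + 4 = 4 + W^{2}$)
$J = -1450$ ($J = - 50 \left(4 + \left(-5\right)^{2}\right) = - 50 \left(4 + 25\right) = \left(-50\right) 29 = -1450$)
$p{\left(E \right)} = - 1450 E$
$\left(L + p{\left(-129 \right)}\right) \left(419367 + 236674\right) = \left(-913473 - -187050\right) \left(419367 + 236674\right) = \left(-913473 + 187050\right) 656041 = \left(-726423\right) 656041 = -476563271343$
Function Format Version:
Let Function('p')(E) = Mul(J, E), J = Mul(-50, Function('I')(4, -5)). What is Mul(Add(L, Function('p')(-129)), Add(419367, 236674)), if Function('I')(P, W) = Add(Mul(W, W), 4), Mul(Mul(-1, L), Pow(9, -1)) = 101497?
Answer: -476563271343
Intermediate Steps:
L = -913473 (L = Mul(-9, 101497) = -913473)
Function('I')(P, W) = Add(4, Pow(W, 2)) (Function('I')(P, W) = Add(Pow(W, 2), 4) = Add(4, Pow(W, 2)))
J = -1450 (J = Mul(-50, Add(4, Pow(-5, 2))) = Mul(-50, Add(4, 25)) = Mul(-50, 29) = -1450)
Function('p')(E) = Mul(-1450, E)
Mul(Add(L, Function('p')(-129)), Add(419367, 236674)) = Mul(Add(-913473, Mul(-1450, -129)), Add(419367, 236674)) = Mul(Add(-913473, 187050), 656041) = Mul(-726423, 656041) = -476563271343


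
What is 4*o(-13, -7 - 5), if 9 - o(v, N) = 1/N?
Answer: 109/3 ≈ 36.333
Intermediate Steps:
o(v, N) = 9 - 1/N
4*o(-13, -7 - 5) = 4*(9 - 1/(-7 - 5)) = 4*(9 - 1/(-12)) = 4*(9 - 1*(-1/12)) = 4*(9 + 1/12) = 4*(109/12) = 109/3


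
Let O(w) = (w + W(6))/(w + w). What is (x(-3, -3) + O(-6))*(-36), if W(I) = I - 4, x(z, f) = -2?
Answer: 60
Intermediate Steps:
W(I) = -4 + I
O(w) = (2 + w)/(2*w) (O(w) = (w + (-4 + 6))/(w + w) = (w + 2)/((2*w)) = (2 + w)*(1/(2*w)) = (2 + w)/(2*w))
(x(-3, -3) + O(-6))*(-36) = (-2 + (½)*(2 - 6)/(-6))*(-36) = (-2 + (½)*(-⅙)*(-4))*(-36) = (-2 + ⅓)*(-36) = -5/3*(-36) = 60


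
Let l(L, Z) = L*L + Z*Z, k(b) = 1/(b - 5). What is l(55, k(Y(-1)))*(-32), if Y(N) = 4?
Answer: -96832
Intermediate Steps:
k(b) = 1/(-5 + b)
l(L, Z) = L² + Z²
l(55, k(Y(-1)))*(-32) = (55² + (1/(-5 + 4))²)*(-32) = (3025 + (1/(-1))²)*(-32) = (3025 + (-1)²)*(-32) = (3025 + 1)*(-32) = 3026*(-32) = -96832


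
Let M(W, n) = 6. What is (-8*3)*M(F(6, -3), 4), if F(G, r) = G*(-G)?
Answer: -144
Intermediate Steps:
F(G, r) = -G**2
(-8*3)*M(F(6, -3), 4) = -8*3*6 = -24*6 = -144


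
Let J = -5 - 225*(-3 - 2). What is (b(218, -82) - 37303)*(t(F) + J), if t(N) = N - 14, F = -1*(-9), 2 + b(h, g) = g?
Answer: -41686505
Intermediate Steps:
b(h, g) = -2 + g
F = 9
t(N) = -14 + N
J = 1120 (J = -5 - 225*(-5) = -5 - 45*(-25) = -5 + 1125 = 1120)
(b(218, -82) - 37303)*(t(F) + J) = ((-2 - 82) - 37303)*((-14 + 9) + 1120) = (-84 - 37303)*(-5 + 1120) = -37387*1115 = -41686505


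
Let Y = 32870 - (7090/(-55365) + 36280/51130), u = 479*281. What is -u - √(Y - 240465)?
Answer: -134599 - I*√665426804468739547485/56616249 ≈ -1.346e+5 - 455.63*I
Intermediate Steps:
u = 134599
Y = 1860943182020/56616249 (Y = 32870 - (7090*(-1/55365) + 36280*(1/51130)) = 32870 - (-1418/11073 + 3628/5113) = 32870 - 1*32922610/56616249 = 32870 - 32922610/56616249 = 1860943182020/56616249 ≈ 32869.)
-u - √(Y - 240465) = -1*134599 - √(1860943182020/56616249 - 240465) = -134599 - √(-11753283133765/56616249) = -134599 - I*√665426804468739547485/56616249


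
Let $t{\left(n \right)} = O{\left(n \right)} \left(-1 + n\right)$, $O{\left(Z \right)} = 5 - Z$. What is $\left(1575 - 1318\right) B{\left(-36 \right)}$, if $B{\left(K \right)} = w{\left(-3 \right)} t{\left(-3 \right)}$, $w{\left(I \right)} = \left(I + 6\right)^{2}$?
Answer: $-74016$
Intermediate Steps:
$w{\left(I \right)} = \left(6 + I\right)^{2}$
$t{\left(n \right)} = \left(-1 + n\right) \left(5 - n\right)$ ($t{\left(n \right)} = \left(5 - n\right) \left(-1 + n\right) = \left(-1 + n\right) \left(5 - n\right)$)
$B{\left(K \right)} = -288$ ($B{\left(K \right)} = \left(6 - 3\right)^{2} \left(- \left(-1 - 3\right) \left(-5 - 3\right)\right) = 3^{2} \left(\left(-1\right) \left(-4\right) \left(-8\right)\right) = 9 \left(-32\right) = -288$)
$\left(1575 - 1318\right) B{\left(-36 \right)} = \left(1575 - 1318\right) \left(-288\right) = 257 \left(-288\right) = -74016$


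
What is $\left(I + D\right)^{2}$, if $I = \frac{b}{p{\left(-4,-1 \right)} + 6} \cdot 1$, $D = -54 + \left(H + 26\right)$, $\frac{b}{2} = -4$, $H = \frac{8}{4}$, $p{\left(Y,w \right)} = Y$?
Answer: $900$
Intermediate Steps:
$H = 2$ ($H = 8 \cdot \frac{1}{4} = 2$)
$b = -8$ ($b = 2 \left(-4\right) = -8$)
$D = -26$ ($D = -54 + \left(2 + 26\right) = -54 + 28 = -26$)
$I = -4$ ($I = - \frac{8}{-4 + 6} \cdot 1 = - \frac{8}{2} \cdot 1 = \left(-8\right) \frac{1}{2} \cdot 1 = \left(-4\right) 1 = -4$)
$\left(I + D\right)^{2} = \left(-4 - 26\right)^{2} = \left(-30\right)^{2} = 900$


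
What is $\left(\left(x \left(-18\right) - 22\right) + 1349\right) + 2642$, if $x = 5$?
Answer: $3879$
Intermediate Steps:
$\left(\left(x \left(-18\right) - 22\right) + 1349\right) + 2642 = \left(\left(5 \left(-18\right) - 22\right) + 1349\right) + 2642 = \left(\left(-90 - 22\right) + 1349\right) + 2642 = \left(-112 + 1349\right) + 2642 = 1237 + 2642 = 3879$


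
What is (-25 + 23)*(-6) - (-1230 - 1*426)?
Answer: 1668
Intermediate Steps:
(-25 + 23)*(-6) - (-1230 - 1*426) = -2*(-6) - (-1230 - 426) = 12 - 1*(-1656) = 12 + 1656 = 1668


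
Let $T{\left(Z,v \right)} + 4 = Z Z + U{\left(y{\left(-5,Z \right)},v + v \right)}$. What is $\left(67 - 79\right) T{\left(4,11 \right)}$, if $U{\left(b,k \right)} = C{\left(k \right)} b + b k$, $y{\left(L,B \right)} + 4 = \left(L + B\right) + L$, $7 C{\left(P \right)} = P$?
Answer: $\frac{20112}{7} \approx 2873.1$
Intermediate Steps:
$C{\left(P \right)} = \frac{P}{7}$
$y{\left(L,B \right)} = -4 + B + 2 L$ ($y{\left(L,B \right)} = -4 + \left(\left(L + B\right) + L\right) = -4 + \left(\left(B + L\right) + L\right) = -4 + \left(B + 2 L\right) = -4 + B + 2 L$)
$U{\left(b,k \right)} = \frac{8 b k}{7}$ ($U{\left(b,k \right)} = \frac{k}{7} b + b k = \frac{b k}{7} + b k = \frac{8 b k}{7}$)
$T{\left(Z,v \right)} = -4 + Z^{2} + \frac{16 v \left(-14 + Z\right)}{7}$ ($T{\left(Z,v \right)} = -4 + \left(Z Z + \frac{8 \left(-4 + Z + 2 \left(-5\right)\right) \left(v + v\right)}{7}\right) = -4 + \left(Z^{2} + \frac{8 \left(-4 + Z - 10\right) 2 v}{7}\right) = -4 + \left(Z^{2} + \frac{8 \left(-14 + Z\right) 2 v}{7}\right) = -4 + \left(Z^{2} + \frac{16 v \left(-14 + Z\right)}{7}\right) = -4 + Z^{2} + \frac{16 v \left(-14 + Z\right)}{7}$)
$\left(67 - 79\right) T{\left(4,11 \right)} = \left(67 - 79\right) \left(-4 + 4^{2} + \frac{16}{7} \cdot 11 \left(-14 + 4\right)\right) = - 12 \left(-4 + 16 + \frac{16}{7} \cdot 11 \left(-10\right)\right) = - 12 \left(-4 + 16 - \frac{1760}{7}\right) = \left(-12\right) \left(- \frac{1676}{7}\right) = \frac{20112}{7}$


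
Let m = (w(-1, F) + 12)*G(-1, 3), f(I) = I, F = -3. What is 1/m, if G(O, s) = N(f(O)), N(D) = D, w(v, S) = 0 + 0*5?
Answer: -1/12 ≈ -0.083333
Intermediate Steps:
w(v, S) = 0 (w(v, S) = 0 + 0 = 0)
G(O, s) = O
m = -12 (m = (0 + 12)*(-1) = 12*(-1) = -12)
1/m = 1/(-12) = -1/12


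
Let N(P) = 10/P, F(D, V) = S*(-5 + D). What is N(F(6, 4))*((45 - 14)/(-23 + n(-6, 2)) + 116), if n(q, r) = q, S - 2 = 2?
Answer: 16665/58 ≈ 287.33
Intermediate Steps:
S = 4 (S = 2 + 2 = 4)
F(D, V) = -20 + 4*D (F(D, V) = 4*(-5 + D) = -20 + 4*D)
N(F(6, 4))*((45 - 14)/(-23 + n(-6, 2)) + 116) = (10/(-20 + 4*6))*((45 - 14)/(-23 - 6) + 116) = (10/(-20 + 24))*(31/(-29) + 116) = (10/4)*(31*(-1/29) + 116) = (10*(¼))*(-31/29 + 116) = (5/2)*(3333/29) = 16665/58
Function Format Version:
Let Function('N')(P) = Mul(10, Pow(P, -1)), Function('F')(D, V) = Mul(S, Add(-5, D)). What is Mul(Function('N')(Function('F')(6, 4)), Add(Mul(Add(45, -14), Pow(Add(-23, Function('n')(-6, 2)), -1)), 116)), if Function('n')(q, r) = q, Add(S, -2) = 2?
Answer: Rational(16665, 58) ≈ 287.33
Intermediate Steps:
S = 4 (S = Add(2, 2) = 4)
Function('F')(D, V) = Add(-20, Mul(4, D)) (Function('F')(D, V) = Mul(4, Add(-5, D)) = Add(-20, Mul(4, D)))
Mul(Function('N')(Function('F')(6, 4)), Add(Mul(Add(45, -14), Pow(Add(-23, Function('n')(-6, 2)), -1)), 116)) = Mul(Mul(10, Pow(Add(-20, Mul(4, 6)), -1)), Add(Mul(Add(45, -14), Pow(Add(-23, -6), -1)), 116)) = Mul(Mul(10, Pow(Add(-20, 24), -1)), Add(Mul(31, Pow(-29, -1)), 116)) = Mul(Mul(10, Pow(4, -1)), Add(Mul(31, Rational(-1, 29)), 116)) = Mul(Mul(10, Rational(1, 4)), Add(Rational(-31, 29), 116)) = Mul(Rational(5, 2), Rational(3333, 29)) = Rational(16665, 58)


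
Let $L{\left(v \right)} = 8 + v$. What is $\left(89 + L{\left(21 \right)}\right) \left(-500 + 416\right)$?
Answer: $-9912$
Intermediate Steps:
$\left(89 + L{\left(21 \right)}\right) \left(-500 + 416\right) = \left(89 + \left(8 + 21\right)\right) \left(-500 + 416\right) = \left(89 + 29\right) \left(-84\right) = 118 \left(-84\right) = -9912$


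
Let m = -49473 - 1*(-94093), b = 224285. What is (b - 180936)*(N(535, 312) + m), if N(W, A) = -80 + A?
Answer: 1944289348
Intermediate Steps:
m = 44620 (m = -49473 + 94093 = 44620)
(b - 180936)*(N(535, 312) + m) = (224285 - 180936)*((-80 + 312) + 44620) = 43349*(232 + 44620) = 43349*44852 = 1944289348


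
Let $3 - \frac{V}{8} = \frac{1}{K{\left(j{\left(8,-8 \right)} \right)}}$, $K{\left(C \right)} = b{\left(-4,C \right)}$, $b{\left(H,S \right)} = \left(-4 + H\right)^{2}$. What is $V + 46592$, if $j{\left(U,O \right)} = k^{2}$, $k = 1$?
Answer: $\frac{372927}{8} \approx 46616.0$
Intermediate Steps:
$j{\left(U,O \right)} = 1$ ($j{\left(U,O \right)} = 1^{2} = 1$)
$K{\left(C \right)} = 64$ ($K{\left(C \right)} = \left(-4 - 4\right)^{2} = \left(-8\right)^{2} = 64$)
$V = \frac{191}{8}$ ($V = 24 - \frac{8}{64} = 24 - \frac{1}{8} = \frac{191}{8} \approx 23.875$)
$V + 46592 = \frac{191}{8} + 46592 = \frac{372927}{8}$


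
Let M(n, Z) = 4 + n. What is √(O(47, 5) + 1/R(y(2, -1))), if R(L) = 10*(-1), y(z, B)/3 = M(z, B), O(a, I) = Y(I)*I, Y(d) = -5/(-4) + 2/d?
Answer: √815/10 ≈ 2.8548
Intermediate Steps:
Y(d) = 5/4 + 2/d (Y(d) = -5*(-¼) + 2/d = 5/4 + 2/d)
O(a, I) = I*(5/4 + 2/I) (O(a, I) = (5/4 + 2/I)*I = I*(5/4 + 2/I))
y(z, B) = 12 + 3*z (y(z, B) = 3*(4 + z) = 12 + 3*z)
R(L) = -10
√(O(47, 5) + 1/R(y(2, -1))) = √((2 + (5/4)*5) + 1/(-10)) = √((2 + 25/4) - ⅒) = √(33/4 - ⅒) = √(163/20) = √815/10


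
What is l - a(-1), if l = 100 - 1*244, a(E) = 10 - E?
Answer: -155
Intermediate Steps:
l = -144 (l = 100 - 244 = -144)
l - a(-1) = -144 - (10 - 1*(-1)) = -144 - (10 + 1) = -144 - 1*11 = -144 - 11 = -155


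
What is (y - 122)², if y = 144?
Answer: 484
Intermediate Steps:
(y - 122)² = (144 - 122)² = 22² = 484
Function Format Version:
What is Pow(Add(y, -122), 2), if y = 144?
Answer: 484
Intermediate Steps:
Pow(Add(y, -122), 2) = Pow(Add(144, -122), 2) = Pow(22, 2) = 484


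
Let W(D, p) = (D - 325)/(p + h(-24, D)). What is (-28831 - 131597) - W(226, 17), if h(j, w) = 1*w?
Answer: -4331545/27 ≈ -1.6043e+5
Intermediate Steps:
h(j, w) = w
W(D, p) = (-325 + D)/(D + p) (W(D, p) = (D - 325)/(p + D) = (-325 + D)/(D + p))
(-28831 - 131597) - W(226, 17) = (-28831 - 131597) - (-325 + 226)/(226 + 17) = -160428 - (-99)/243 = -160428 - 1*(-11/27) = -160428 + 11/27 = -4331545/27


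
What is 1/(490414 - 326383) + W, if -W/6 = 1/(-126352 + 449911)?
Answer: -73403/5897078481 ≈ -1.2447e-5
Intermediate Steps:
W = -2/107853 (W = -6/(-126352 + 449911) = -6/323559 = -6*1/323559 = -2/107853 ≈ -1.8544e-5)
1/(490414 - 326383) + W = 1/(490414 - 326383) - 2/107853 = 1/164031 - 2/107853 = -73403/5897078481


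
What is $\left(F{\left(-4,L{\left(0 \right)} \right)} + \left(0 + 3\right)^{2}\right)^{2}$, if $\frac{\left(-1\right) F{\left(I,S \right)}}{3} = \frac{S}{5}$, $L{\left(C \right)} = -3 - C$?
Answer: $\frac{2916}{25} \approx 116.64$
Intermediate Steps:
$F{\left(I,S \right)} = - \frac{3 S}{5}$ ($F{\left(I,S \right)} = - 3 \frac{S}{5} = - \frac{3 S}{5}$)
$\left(F{\left(-4,L{\left(0 \right)} \right)} + \left(0 + 3\right)^{2}\right)^{2} = \left(- \frac{3 \left(-3 - 0\right)}{5} + \left(0 + 3\right)^{2}\right)^{2} = \left(- \frac{3 \left(-3 + 0\right)}{5} + 3^{2}\right)^{2} = \left(\left(- \frac{3}{5}\right) \left(-3\right) + 9\right)^{2} = \left(\frac{9}{5} + 9\right)^{2} = \left(\frac{54}{5}\right)^{2} = \frac{2916}{25}$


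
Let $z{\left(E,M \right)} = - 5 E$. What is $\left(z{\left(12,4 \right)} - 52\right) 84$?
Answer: $-9408$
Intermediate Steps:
$\left(z{\left(12,4 \right)} - 52\right) 84 = \left(\left(-5\right) 12 - 52\right) 84 = \left(-60 - 52\right) 84 = \left(-112\right) 84 = -9408$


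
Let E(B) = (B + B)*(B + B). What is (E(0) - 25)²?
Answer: 625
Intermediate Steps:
E(B) = 4*B² (E(B) = (2*B)*(2*B) = 4*B²)
(E(0) - 25)² = (4*0² - 25)² = (4*0 - 25)² = (0 - 25)² = (-25)² = 625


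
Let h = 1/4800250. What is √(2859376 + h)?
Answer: √2635475428844632010/960050 ≈ 1691.0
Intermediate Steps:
h = 1/4800250 ≈ 2.0832e-7
√(2859376 + h) = √(2859376 + 1/4800250) = √(13725719644001/4800250) = √2635475428844632010/960050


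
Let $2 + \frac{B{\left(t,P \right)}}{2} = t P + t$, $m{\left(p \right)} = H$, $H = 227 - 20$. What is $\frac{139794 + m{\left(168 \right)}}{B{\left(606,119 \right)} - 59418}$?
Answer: $\frac{140001}{86018} \approx 1.6276$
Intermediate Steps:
$H = 207$ ($H = 227 - 20 = 207$)
$m{\left(p \right)} = 207$
$B{\left(t,P \right)} = -4 + 2 t + 2 P t$ ($B{\left(t,P \right)} = -4 + 2 \left(t P + t\right) = -4 + 2 \left(P t + t\right) = -4 + 2 \left(t + P t\right) = -4 + \left(2 t + 2 P t\right) = -4 + 2 t + 2 P t$)
$\frac{139794 + m{\left(168 \right)}}{B{\left(606,119 \right)} - 59418} = \frac{139794 + 207}{\left(-4 + 2 \cdot 606 + 2 \cdot 119 \cdot 606\right) - 59418} = \frac{140001}{\left(-4 + 1212 + 144228\right) - 59418} = \frac{140001}{145436 - 59418} = \frac{140001}{86018}$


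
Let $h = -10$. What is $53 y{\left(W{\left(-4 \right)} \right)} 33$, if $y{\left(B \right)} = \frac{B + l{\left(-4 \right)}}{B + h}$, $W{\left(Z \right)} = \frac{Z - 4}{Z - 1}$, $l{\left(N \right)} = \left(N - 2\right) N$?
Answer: $- \frac{37312}{7} \approx -5330.3$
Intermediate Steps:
$l{\left(N \right)} = N \left(-2 + N\right)$ ($l{\left(N \right)} = \left(-2 + N\right) N = N \left(-2 + N\right)$)
$W{\left(Z \right)} = \frac{-4 + Z}{-1 + Z}$
$y{\left(B \right)} = \frac{24 + B}{-10 + B}$ ($y{\left(B \right)} = \frac{B - 4 \left(-2 - 4\right)}{B - 10} = \frac{B - -24}{-10 + B} = \frac{B + 24}{-10 + B} = \frac{24 + B}{-10 + B}$)
$53 y{\left(W{\left(-4 \right)} \right)} 33 = 53 \frac{24 + \frac{-4 - 4}{-1 - 4}}{-10 + \frac{-4 - 4}{-1 - 4}} \cdot 33 = 53 \frac{24 + \frac{1}{-5} \left(-8\right)}{-10 + \frac{1}{-5} \left(-8\right)} 33 = 53 \frac{24 - - \frac{8}{5}}{-10 - - \frac{8}{5}} \cdot 33 = 53 \frac{24 + \frac{8}{5}}{-10 + \frac{8}{5}} \cdot 33 = 53 \frac{1}{- \frac{42}{5}} \cdot \frac{128}{5} \cdot 33 = 53 \left(\left(- \frac{5}{42}\right) \frac{128}{5}\right) 33 = 53 \left(- \frac{64}{21}\right) 33 = \left(- \frac{3392}{21}\right) 33 = - \frac{37312}{7}$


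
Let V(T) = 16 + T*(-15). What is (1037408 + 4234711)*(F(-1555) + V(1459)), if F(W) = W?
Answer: -123494115456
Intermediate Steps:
V(T) = 16 - 15*T
(1037408 + 4234711)*(F(-1555) + V(1459)) = (1037408 + 4234711)*(-1555 + (16 - 15*1459)) = 5272119*(-1555 + (16 - 21885)) = 5272119*(-1555 - 21869) = 5272119*(-23424) = -123494115456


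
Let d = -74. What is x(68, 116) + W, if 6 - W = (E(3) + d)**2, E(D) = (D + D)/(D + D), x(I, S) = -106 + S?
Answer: -5313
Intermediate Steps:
E(D) = 1 (E(D) = (2*D)/((2*D)) = (2*D)*(1/(2*D)) = 1)
W = -5323 (W = 6 - (1 - 74)**2 = 6 - 1*(-73)**2 = 6 - 1*5329 = 6 - 5329 = -5323)
x(68, 116) + W = (-106 + 116) - 5323 = 10 - 5323 = -5313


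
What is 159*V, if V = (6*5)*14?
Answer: 66780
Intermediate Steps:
V = 420 (V = 30*14 = 420)
159*V = 159*420 = 66780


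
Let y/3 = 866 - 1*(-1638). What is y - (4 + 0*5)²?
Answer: 7496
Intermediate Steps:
y = 7512 (y = 3*(866 - 1*(-1638)) = 3*(866 + 1638) = 3*2504 = 7512)
y - (4 + 0*5)² = 7512 - (4 + 0*5)² = 7512 - (4 + 0)² = 7512 - 1*4² = 7512 - 1*16 = 7512 - 16 = 7496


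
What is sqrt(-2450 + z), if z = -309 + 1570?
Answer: I*sqrt(1189) ≈ 34.482*I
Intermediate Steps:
z = 1261
sqrt(-2450 + z) = sqrt(-2450 + 1261) = sqrt(-1189) = I*sqrt(1189)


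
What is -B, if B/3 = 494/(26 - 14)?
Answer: -247/2 ≈ -123.50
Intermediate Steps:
B = 247/2 (B = 3*(494/(26 - 14)) = 3*(494/12) = 3*(494*(1/12)) = 3*(247/6) = 247/2 ≈ 123.50)
-B = -1*247/2 = -247/2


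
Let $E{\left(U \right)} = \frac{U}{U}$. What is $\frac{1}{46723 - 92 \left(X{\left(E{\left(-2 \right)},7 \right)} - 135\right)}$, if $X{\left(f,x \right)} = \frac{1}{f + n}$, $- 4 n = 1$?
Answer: $\frac{3}{177061} \approx 1.6943 \cdot 10^{-5}$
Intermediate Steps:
$E{\left(U \right)} = 1$
$n = - \frac{1}{4}$ ($n = \left(- \frac{1}{4}\right) 1 = - \frac{1}{4} \approx -0.25$)
$X{\left(f,x \right)} = \frac{1}{- \frac{1}{4} + f}$ ($X{\left(f,x \right)} = \frac{1}{f - \frac{1}{4}} = \frac{1}{- \frac{1}{4} + f}$)
$\frac{1}{46723 - 92 \left(X{\left(E{\left(-2 \right)},7 \right)} - 135\right)} = \frac{1}{46723 - 92 \left(\frac{4}{-1 + 4 \cdot 1} - 135\right)} = \frac{1}{46723 - 92 \left(\frac{4}{-1 + 4} - 135\right)} = \frac{1}{46723 - 92 \left(\frac{4}{3} - 135\right)} = \frac{1}{46723 - - \frac{36892}{3}} = \frac{1}{46723 + \frac{36892}{3}} = \frac{1}{\frac{177061}{3}} = \frac{3}{177061}$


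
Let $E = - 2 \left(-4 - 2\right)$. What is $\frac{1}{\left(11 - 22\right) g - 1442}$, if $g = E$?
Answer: $- \frac{1}{1574} \approx -0.00063532$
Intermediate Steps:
$E = 12$ ($E = \left(-2\right) \left(-6\right) = 12$)
$g = 12$
$\frac{1}{\left(11 - 22\right) g - 1442} = \frac{1}{\left(11 - 22\right) 12 - 1442} = \frac{1}{\left(-11\right) 12 - 1442} = \frac{1}{-132 - 1442} = \frac{1}{-1574} = - \frac{1}{1574}$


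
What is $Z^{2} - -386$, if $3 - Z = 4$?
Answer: $387$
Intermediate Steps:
$Z = -1$ ($Z = 3 - 4 = -1$)
$Z^{2} - -386 = \left(-1\right)^{2} - -386 = 1 + 386 = 387$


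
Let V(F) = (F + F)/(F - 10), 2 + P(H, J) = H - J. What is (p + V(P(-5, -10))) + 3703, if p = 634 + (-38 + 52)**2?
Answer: 31725/7 ≈ 4532.1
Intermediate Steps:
P(H, J) = -2 + H - J (P(H, J) = -2 + (H - J) = -2 + H - J)
V(F) = 2*F/(-10 + F) (V(F) = (2*F)/(-10 + F) = 2*F/(-10 + F))
p = 830 (p = 634 + 14**2 = 634 + 196 = 830)
(p + V(P(-5, -10))) + 3703 = (830 + 2*(-2 - 5 - 1*(-10))/(-10 + (-2 - 5 - 1*(-10)))) + 3703 = (830 + 2*(-2 - 5 + 10)/(-10 + (-2 - 5 + 10))) + 3703 = (830 + 2*3/(-10 + 3)) + 3703 = (830 + 2*3/(-7)) + 3703 = (830 + 2*3*(-1/7)) + 3703 = (830 - 6/7) + 3703 = 5804/7 + 3703 = 31725/7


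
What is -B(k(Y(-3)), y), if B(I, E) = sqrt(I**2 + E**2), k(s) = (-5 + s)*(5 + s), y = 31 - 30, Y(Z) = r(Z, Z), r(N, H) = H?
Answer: -sqrt(257) ≈ -16.031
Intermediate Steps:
Y(Z) = Z
y = 1
B(I, E) = sqrt(E**2 + I**2)
-B(k(Y(-3)), y) = -sqrt(1**2 + (-25 + (-3)**2)**2) = -sqrt(1 + (-25 + 9)**2) = -sqrt(1 + (-16)**2) = -sqrt(1 + 256) = -sqrt(257)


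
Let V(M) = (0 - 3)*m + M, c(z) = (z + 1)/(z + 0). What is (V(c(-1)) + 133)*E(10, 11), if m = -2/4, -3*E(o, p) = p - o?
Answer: -269/6 ≈ -44.833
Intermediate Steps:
c(z) = (1 + z)/z
E(o, p) = -p/3 + o/3 (E(o, p) = -(p - o)/3 = -p/3 + o/3)
m = -½ (m = -2*¼ = -½ ≈ -0.50000)
V(M) = 3/2 + M (V(M) = (0 - 3)*(-½) + M = -3*(-½) + M = 3/2 + M)
(V(c(-1)) + 133)*E(10, 11) = ((3/2 + (1 - 1)/(-1)) + 133)*(-⅓*11 + (⅓)*10) = ((3/2 - 1*0) + 133)*(-11/3 + 10/3) = ((3/2 + 0) + 133)*(-⅓) = (3/2 + 133)*(-⅓) = (269/2)*(-⅓) = -269/6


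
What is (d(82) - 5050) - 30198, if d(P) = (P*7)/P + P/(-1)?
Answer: -35323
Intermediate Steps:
d(P) = 7 - P (d(P) = (7*P)/P + P*(-1) = 7 - P)
(d(82) - 5050) - 30198 = ((7 - 1*82) - 5050) - 30198 = ((7 - 82) - 5050) - 30198 = (-75 - 5050) - 30198 = -5125 - 30198 = -35323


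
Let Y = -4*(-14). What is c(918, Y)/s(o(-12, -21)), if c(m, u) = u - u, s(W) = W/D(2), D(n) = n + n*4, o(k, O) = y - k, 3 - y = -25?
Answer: 0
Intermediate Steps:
y = 28 (y = 3 - 1*(-25) = 3 + 25 = 28)
o(k, O) = 28 - k
D(n) = 5*n (D(n) = n + 4*n = 5*n)
Y = 56
s(W) = W/10 (s(W) = W/((5*2)) = W/10)
c(m, u) = 0
c(918, Y)/s(o(-12, -21)) = 0/(((28 - 1*(-12))/10)) = 0/(((28 + 12)/10)) = 0/(((⅒)*40)) = 0/4 = 0*(¼) = 0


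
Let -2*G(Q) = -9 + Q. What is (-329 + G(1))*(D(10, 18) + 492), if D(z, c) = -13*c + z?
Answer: -87100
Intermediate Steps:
D(z, c) = z - 13*c
G(Q) = 9/2 - Q/2 (G(Q) = -(-9 + Q)/2 = 9/2 - Q/2)
(-329 + G(1))*(D(10, 18) + 492) = (-329 + (9/2 - ½*1))*((10 - 13*18) + 492) = (-329 + (9/2 - ½))*((10 - 234) + 492) = (-329 + 4)*(-224 + 492) = -325*268 = -87100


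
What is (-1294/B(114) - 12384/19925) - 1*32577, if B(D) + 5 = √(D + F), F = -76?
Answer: -8567333167/259025 - 1294*√38/13 ≈ -33689.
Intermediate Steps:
B(D) = -5 + √(-76 + D) (B(D) = -5 + √(D - 76) = -5 + √(-76 + D))
(-1294/B(114) - 12384/19925) - 1*32577 = (-1294/(-5 + √(-76 + 114)) - 12384/19925) - 1*32577 = (-1294/(-5 + √38) - 12384*1/19925) - 32577 = (-1294/(-5 + √38) - 12384/19925) - 32577 = (-12384/19925 - 1294/(-5 + √38)) - 32577 = -649109109/19925 - 1294/(-5 + √38)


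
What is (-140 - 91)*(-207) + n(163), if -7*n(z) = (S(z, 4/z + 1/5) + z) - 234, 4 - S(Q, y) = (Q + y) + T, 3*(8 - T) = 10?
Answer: 818962264/17115 ≈ 47851.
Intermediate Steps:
T = 14/3 (T = 8 - ⅓*10 = 8 - 10/3 = 14/3 ≈ 4.6667)
S(Q, y) = -⅔ - Q - y (S(Q, y) = 4 - ((Q + y) + 14/3) = 4 - (14/3 + Q + y) = 4 + (-14/3 - Q - y) = -⅔ - Q - y)
n(z) = 3523/105 + 4/(7*z) (n(z) = -(((-⅔ - z - (4/z + 1/5)) + z) - 234)/7 = -(((-⅔ - z - (4/z + 1*(⅕))) + z) - 234)/7 = -(((-⅔ - z - (4/z + ⅕)) + z) - 234)/7 = -(((-⅔ - z - (⅕ + 4/z)) + z) - 234)/7 = -(((-⅔ - z + (-⅕ - 4/z)) + z) - 234)/7 = -(((-13/15 - z - 4/z) + z) - 234)/7 = -((-13/15 - 4/z) - 234)/7 = -(-3523/15 - 4/z)/7 = 3523/105 + 4/(7*z))
(-140 - 91)*(-207) + n(163) = (-140 - 91)*(-207) + (1/105)*(60 + 3523*163)/163 = -231*(-207) + (1/105)*(1/163)*(60 + 574249) = 47817 + (1/105)*(1/163)*574309 = 47817 + 574309/17115 = 818962264/17115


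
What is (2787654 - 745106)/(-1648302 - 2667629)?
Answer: -2042548/4315931 ≈ -0.47326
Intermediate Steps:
(2787654 - 745106)/(-1648302 - 2667629) = 2042548/(-4315931) = 2042548*(-1/4315931) = -2042548/4315931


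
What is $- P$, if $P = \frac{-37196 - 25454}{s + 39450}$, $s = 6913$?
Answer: $\frac{62650}{46363} \approx 1.3513$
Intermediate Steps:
$P = - \frac{62650}{46363}$ ($P = \frac{-37196 - 25454}{6913 + 39450} = - \frac{62650}{46363} \approx -1.3513$)
$- P = \left(-1\right) \left(- \frac{62650}{46363}\right) = \frac{62650}{46363}$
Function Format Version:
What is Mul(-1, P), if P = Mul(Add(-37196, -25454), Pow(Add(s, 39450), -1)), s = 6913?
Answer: Rational(62650, 46363) ≈ 1.3513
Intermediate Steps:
P = Rational(-62650, 46363) (P = Mul(Add(-37196, -25454), Pow(Add(6913, 39450), -1)) = Mul(-62650, Pow(46363, -1)) = Mul(-62650, Rational(1, 46363)) = Rational(-62650, 46363) ≈ -1.3513)
Mul(-1, P) = Mul(-1, Rational(-62650, 46363)) = Rational(62650, 46363)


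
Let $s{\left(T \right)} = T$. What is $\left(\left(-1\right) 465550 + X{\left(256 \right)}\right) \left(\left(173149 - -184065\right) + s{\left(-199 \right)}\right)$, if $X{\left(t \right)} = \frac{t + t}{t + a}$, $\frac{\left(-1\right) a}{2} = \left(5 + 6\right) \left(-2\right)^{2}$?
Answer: $- \frac{1163450716430}{7} \approx -1.6621 \cdot 10^{11}$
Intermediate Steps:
$a = -88$ ($a = - 2 \left(5 + 6\right) \left(-2\right)^{2} = - 2 \cdot 11 \cdot 4 = \left(-2\right) 44 = -88$)
$X{\left(t \right)} = \frac{2 t}{-88 + t}$ ($X{\left(t \right)} = \frac{t + t}{t - 88} = \frac{2 t}{-88 + t}$)
$\left(\left(-1\right) 465550 + X{\left(256 \right)}\right) \left(\left(173149 - -184065\right) + s{\left(-199 \right)}\right) = \left(\left(-1\right) 465550 + 2 \cdot 256 \frac{1}{-88 + 256}\right) \left(\left(173149 - -184065\right) - 199\right) = \left(-465550 + 2 \cdot 256 \cdot \frac{1}{168}\right) \left(\left(173149 + 184065\right) - 199\right) = \left(-465550 + 2 \cdot 256 \cdot \frac{1}{168}\right) \left(357214 - 199\right) = \left(-465550 + \frac{64}{21}\right) 357015 = \left(- \frac{9776486}{21}\right) 357015 = - \frac{1163450716430}{7}$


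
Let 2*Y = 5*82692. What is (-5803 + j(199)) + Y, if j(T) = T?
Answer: 201126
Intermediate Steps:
Y = 206730 (Y = (5*82692)/2 = (½)*413460 = 206730)
(-5803 + j(199)) + Y = (-5803 + 199) + 206730 = -5604 + 206730 = 201126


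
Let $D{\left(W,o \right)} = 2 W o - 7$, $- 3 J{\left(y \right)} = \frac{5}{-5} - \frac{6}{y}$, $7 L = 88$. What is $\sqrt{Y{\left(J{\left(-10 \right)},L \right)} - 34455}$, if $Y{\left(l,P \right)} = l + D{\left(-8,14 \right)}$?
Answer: $\frac{4 i \sqrt{487770}}{15} \approx 186.24 i$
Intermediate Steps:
$L = \frac{88}{7}$ ($L = \frac{1}{7} \cdot 88 = \frac{88}{7} \approx 12.571$)
$J{\left(y \right)} = \frac{1}{3} + \frac{2}{y}$ ($J{\left(y \right)} = - \frac{\frac{5}{-5} - \frac{6}{y}}{3} = - \frac{5 \left(- \frac{1}{5}\right) - \frac{6}{y}}{3} = - \frac{-1 - \frac{6}{y}}{3} = \frac{1}{3} + \frac{2}{y}$)
$D{\left(W,o \right)} = -7 + 2 W o$ ($D{\left(W,o \right)} = 2 W o - 7 = -7 + 2 W o$)
$Y{\left(l,P \right)} = -231 + l$ ($Y{\left(l,P \right)} = l + \left(-7 + 2 \left(-8\right) 14\right) = l - 231 = -231 + l$)
$\sqrt{Y{\left(J{\left(-10 \right)},L \right)} - 34455} = \sqrt{\left(-231 + \frac{6 - 10}{3 \left(-10\right)}\right) - 34455} = \sqrt{\left(-231 + \frac{1}{3} \left(- \frac{1}{10}\right) \left(-4\right)\right) - 34455} = \sqrt{\left(-231 + \frac{2}{15}\right) - 34455} = \sqrt{- \frac{3463}{15} - 34455} = \sqrt{- \frac{520288}{15}} = \frac{4 i \sqrt{487770}}{15}$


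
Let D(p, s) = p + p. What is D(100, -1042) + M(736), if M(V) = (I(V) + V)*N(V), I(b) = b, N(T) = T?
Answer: 1083592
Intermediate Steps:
D(p, s) = 2*p
M(V) = 2*V² (M(V) = (V + V)*V = (2*V)*V = 2*V²)
D(100, -1042) + M(736) = 2*100 + 2*736² = 200 + 2*541696 = 200 + 1083392 = 1083592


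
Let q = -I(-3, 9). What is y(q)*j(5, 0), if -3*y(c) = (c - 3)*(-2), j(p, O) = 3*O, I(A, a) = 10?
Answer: 0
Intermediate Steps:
q = -10 (q = -1*10 = -10)
y(c) = -2 + 2*c/3 (y(c) = -(c - 3)*(-2)/3 = -(-3 + c)*(-2)/3 = -(6 - 2*c)/3 = -2 + 2*c/3)
y(q)*j(5, 0) = (-2 + (2/3)*(-10))*(3*0) = (-2 - 20/3)*0 = -26/3*0 = 0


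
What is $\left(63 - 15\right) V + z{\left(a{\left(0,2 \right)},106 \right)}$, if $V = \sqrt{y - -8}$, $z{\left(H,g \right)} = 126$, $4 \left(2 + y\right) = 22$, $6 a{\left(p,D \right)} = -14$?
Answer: $126 + 24 \sqrt{46} \approx 288.78$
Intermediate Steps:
$a{\left(p,D \right)} = - \frac{7}{3}$ ($a{\left(p,D \right)} = \frac{1}{6} \left(-14\right) = - \frac{7}{3}$)
$y = \frac{7}{2}$ ($y = -2 + \frac{1}{4} \cdot 22 = -2 + \frac{11}{2} = \frac{7}{2} \approx 3.5$)
$V = \frac{\sqrt{46}}{2}$ ($V = \sqrt{\frac{7}{2} - -8} = \sqrt{\frac{7}{2} + 8} = \sqrt{\frac{23}{2}} = \frac{\sqrt{46}}{2} \approx 3.3912$)
$\left(63 - 15\right) V + z{\left(a{\left(0,2 \right)},106 \right)} = \left(63 - 15\right) \frac{\sqrt{46}}{2} + 126 = 48 \frac{\sqrt{46}}{2} + 126 = 24 \sqrt{46} + 126 = 126 + 24 \sqrt{46}$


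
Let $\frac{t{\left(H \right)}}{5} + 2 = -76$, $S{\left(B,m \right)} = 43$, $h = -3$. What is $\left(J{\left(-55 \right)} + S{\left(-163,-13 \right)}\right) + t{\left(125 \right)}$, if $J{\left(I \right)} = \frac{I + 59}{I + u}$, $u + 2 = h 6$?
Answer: $- \frac{26029}{75} \approx -347.05$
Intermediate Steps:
$t{\left(H \right)} = -390$ ($t{\left(H \right)} = -10 + 5 \left(-76\right) = -10 - 380 = -390$)
$u = -20$ ($u = -2 - 18 = -20$)
$J{\left(I \right)} = \frac{59 + I}{-20 + I}$ ($J{\left(I \right)} = \frac{I + 59}{I - 20} = \frac{59 + I}{-20 + I}$)
$\left(J{\left(-55 \right)} + S{\left(-163,-13 \right)}\right) + t{\left(125 \right)} = \left(\frac{59 - 55}{-20 - 55} + 43\right) - 390 = \left(\frac{1}{-75} \cdot 4 + 43\right) - 390 = \left(\left(- \frac{1}{75}\right) 4 + 43\right) - 390 = \left(- \frac{4}{75} + 43\right) - 390 = \frac{3221}{75} - 390 = - \frac{26029}{75}$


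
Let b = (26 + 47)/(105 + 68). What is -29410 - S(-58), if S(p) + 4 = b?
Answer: -5087311/173 ≈ -29406.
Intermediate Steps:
b = 73/173 ≈ 0.42197
S(p) = -619/173 (S(p) = -4 + 73/173 = -619/173)
-29410 - S(-58) = -29410 - 1*(-619/173) = -29410 + 619/173 = -5087311/173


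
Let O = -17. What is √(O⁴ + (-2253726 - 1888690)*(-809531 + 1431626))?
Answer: I*√2576976197999 ≈ 1.6053e+6*I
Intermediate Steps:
√(O⁴ + (-2253726 - 1888690)*(-809531 + 1431626)) = √((-17)⁴ + (-2253726 - 1888690)*(-809531 + 1431626)) = √(83521 - 4142416*622095) = √(83521 - 2576976281520) = √(-2576976197999) = I*√2576976197999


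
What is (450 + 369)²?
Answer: 670761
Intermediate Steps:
(450 + 369)² = 819² = 670761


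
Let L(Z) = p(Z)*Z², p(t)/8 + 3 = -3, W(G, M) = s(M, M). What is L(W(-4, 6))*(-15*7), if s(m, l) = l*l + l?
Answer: 8890560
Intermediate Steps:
s(m, l) = l + l² (s(m, l) = l² + l = l + l²)
W(G, M) = M*(1 + M)
p(t) = -48 (p(t) = -24 + 8*(-3) = -24 - 24 = -48)
L(Z) = -48*Z²
L(W(-4, 6))*(-15*7) = (-48*36*(1 + 6)²)*(-15*7) = -48*(6*7)²*(-105) = -48*42²*(-105) = -48*1764*(-105) = -84672*(-105) = 8890560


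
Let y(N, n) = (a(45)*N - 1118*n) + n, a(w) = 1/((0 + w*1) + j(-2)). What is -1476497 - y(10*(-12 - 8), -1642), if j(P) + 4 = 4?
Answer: -29795459/9 ≈ -3.3106e+6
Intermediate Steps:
j(P) = 0 (j(P) = -4 + 4 = 0)
a(w) = 1/w (a(w) = 1/((0 + w*1) + 0) = 1/((0 + w) + 0) = 1/(w + 0) = 1/w)
y(N, n) = -1117*n + N/45 (y(N, n) = (N/45 - 1118*n) + n = (-1118*n + N/45) + n = -1117*n + N/45)
-1476497 - y(10*(-12 - 8), -1642) = -1476497 - (-1117*(-1642) + (10*(-12 - 8))/45) = -1476497 - (1834114 + (10*(-20))/45) = -1476497 - (1834114 + (1/45)*(-200)) = -1476497 - (1834114 - 40/9) = -1476497 - 1*16506986/9 = -1476497 - 16506986/9 = -29795459/9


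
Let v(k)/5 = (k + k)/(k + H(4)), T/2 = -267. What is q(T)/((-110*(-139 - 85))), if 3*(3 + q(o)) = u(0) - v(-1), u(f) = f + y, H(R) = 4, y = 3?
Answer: -1/27720 ≈ -3.6075e-5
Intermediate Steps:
T = -534 (T = 2*(-267) = -534)
u(f) = 3 + f (u(f) = f + 3 = 3 + f)
v(k) = 10*k/(4 + k) (v(k) = 5*((k + k)/(k + 4)) = 5*((2*k)/(4 + k)) = 5*(2*k/(4 + k)) = 10*k/(4 + k))
q(o) = -8/9 (q(o) = -3 + ((3 + 0) - 10*(-1)/(4 - 1))/3 = -3 + (3 - 10*(-1)/3)/3 = -3 + (3 - 1*(-10/3))/3 = -3 + (3 + 10/3)/3 = -3 + (⅓)*(19/3) = -3 + 19/9 = -8/9)
q(T)/((-110*(-139 - 85))) = -8*(-1/(110*(-139 - 85)))/9 = -8/(9*((-110*(-224)))) = -8/9/24640 = -8/9*1/24640 = -1/27720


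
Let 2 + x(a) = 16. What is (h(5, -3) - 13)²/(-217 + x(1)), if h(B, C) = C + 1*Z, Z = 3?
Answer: -169/203 ≈ -0.83251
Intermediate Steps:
x(a) = 14 (x(a) = -2 + 16 = 14)
h(B, C) = 3 + C (h(B, C) = C + 1*3 = C + 3 = 3 + C)
(h(5, -3) - 13)²/(-217 + x(1)) = ((3 - 3) - 13)²/(-217 + 14) = (0 - 13)²/(-203) = (-13)²*(-1/203) = 169*(-1/203) = -169/203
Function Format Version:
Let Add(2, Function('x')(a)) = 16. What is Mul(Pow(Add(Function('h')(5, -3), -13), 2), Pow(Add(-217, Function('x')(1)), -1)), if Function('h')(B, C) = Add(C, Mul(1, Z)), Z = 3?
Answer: Rational(-169, 203) ≈ -0.83251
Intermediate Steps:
Function('x')(a) = 14 (Function('x')(a) = Add(-2, 16) = 14)
Function('h')(B, C) = Add(3, C) (Function('h')(B, C) = Add(C, Mul(1, 3)) = Add(C, 3) = Add(3, C))
Mul(Pow(Add(Function('h')(5, -3), -13), 2), Pow(Add(-217, Function('x')(1)), -1)) = Mul(Pow(Add(Add(3, -3), -13), 2), Pow(Add(-217, 14), -1)) = Mul(Pow(Add(0, -13), 2), Pow(-203, -1)) = Mul(Pow(-13, 2), Rational(-1, 203)) = Mul(169, Rational(-1, 203)) = Rational(-169, 203)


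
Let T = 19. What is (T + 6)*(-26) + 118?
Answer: -532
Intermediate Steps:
(T + 6)*(-26) + 118 = (19 + 6)*(-26) + 118 = 25*(-26) + 118 = -650 + 118 = -532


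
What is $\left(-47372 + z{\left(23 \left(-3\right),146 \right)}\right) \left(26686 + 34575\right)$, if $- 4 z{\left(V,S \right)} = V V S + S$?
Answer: $-13550014285$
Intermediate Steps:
$z{\left(V,S \right)} = - \frac{S}{4} - \frac{S V^{2}}{4}$ ($z{\left(V,S \right)} = - \frac{V V S + S}{4} = - \frac{V^{2} S + S}{4} = - \frac{S V^{2} + S}{4} = - \frac{S + S V^{2}}{4} = - \frac{S}{4} - \frac{S V^{2}}{4}$)
$\left(-47372 + z{\left(23 \left(-3\right),146 \right)}\right) \left(26686 + 34575\right) = \left(-47372 - \frac{73 \left(1 + \left(23 \left(-3\right)\right)^{2}\right)}{2}\right) \left(26686 + 34575\right) = \left(-47372 - \frac{73 \left(1 + \left(-69\right)^{2}\right)}{2}\right) 61261 = \left(-47372 - \frac{73 \left(1 + 4761\right)}{2}\right) 61261 = \left(-47372 - \frac{73}{2} \cdot 4762\right) 61261 = \left(-47372 - 173813\right) 61261 = \left(-221185\right) 61261 = -13550014285$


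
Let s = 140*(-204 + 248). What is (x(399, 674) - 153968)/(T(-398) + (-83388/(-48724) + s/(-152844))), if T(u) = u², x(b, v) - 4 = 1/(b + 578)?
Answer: -70014032712255957/72033851512458757 ≈ -0.97196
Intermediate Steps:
x(b, v) = 4 + 1/(578 + b) (x(b, v) = 4 + 1/(b + 578) = 4 + 1/(578 + b))
s = 6160 (s = 140*44 = 6160)
(x(399, 674) - 153968)/(T(-398) + (-83388/(-48724) + s/(-152844))) = ((2313 + 4*399)/(578 + 399) - 153968)/((-398)² + (-83388/(-48724) + 6160/(-152844))) = ((2313 + 1596)/977 - 153968)/(158404 + (-83388*(-1/48724) + 6160*(-1/152844))) = ((1/977)*3909 - 153968)/(158404 + (20847/12181 - 1540/38211)) = (3909/977 - 153968)/(158404 + 777825977/465448191) = -150422827/(977*73729633073141/465448191) = -150422827/977*465448191/73729633073141 = -70014032712255957/72033851512458757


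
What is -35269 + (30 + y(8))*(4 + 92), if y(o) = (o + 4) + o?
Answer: -30469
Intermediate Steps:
y(o) = 4 + 2*o (y(o) = (4 + o) + o = 4 + 2*o)
-35269 + (30 + y(8))*(4 + 92) = -35269 + (30 + (4 + 2*8))*(4 + 92) = -35269 + (30 + (4 + 16))*96 = -35269 + (30 + 20)*96 = -35269 + 50*96 = -35269 + 4800 = -30469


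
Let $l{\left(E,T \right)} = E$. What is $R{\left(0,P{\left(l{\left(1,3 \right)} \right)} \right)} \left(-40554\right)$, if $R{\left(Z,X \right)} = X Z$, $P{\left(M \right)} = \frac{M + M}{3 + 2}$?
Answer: $0$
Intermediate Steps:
$P{\left(M \right)} = \frac{2 M}{5}$
$R{\left(0,P{\left(l{\left(1,3 \right)} \right)} \right)} \left(-40554\right) = \frac{2}{5} \cdot 1 \cdot 0 \left(-40554\right) = \frac{2}{5} \cdot 0 \left(-40554\right) = 0 \left(-40554\right) = 0$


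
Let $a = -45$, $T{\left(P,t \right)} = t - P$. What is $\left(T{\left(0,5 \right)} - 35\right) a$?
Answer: $1350$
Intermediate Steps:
$\left(T{\left(0,5 \right)} - 35\right) a = \left(\left(5 - 0\right) - 35\right) \left(-45\right) = \left(\left(5 + 0\right) - 35\right) \left(-45\right) = \left(5 - 35\right) \left(-45\right) = \left(-30\right) \left(-45\right) = 1350$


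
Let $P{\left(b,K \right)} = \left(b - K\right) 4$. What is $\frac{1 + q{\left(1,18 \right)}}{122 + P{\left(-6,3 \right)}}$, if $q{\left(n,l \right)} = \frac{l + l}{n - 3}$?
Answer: $- \frac{17}{86} \approx -0.19767$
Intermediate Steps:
$q{\left(n,l \right)} = \frac{2 l}{-3 + n}$
$P{\left(b,K \right)} = - 4 K + 4 b$
$\frac{1 + q{\left(1,18 \right)}}{122 + P{\left(-6,3 \right)}} = \frac{1 + 2 \cdot 18 \frac{1}{-3 + 1}}{122 + \left(\left(-4\right) 3 + 4 \left(-6\right)\right)} = \frac{1 + 2 \cdot 18 \frac{1}{-2}}{122 - 36} = \frac{1 + 2 \cdot 18 \left(- \frac{1}{2}\right)}{122 - 36} = \frac{1 - 18}{86} = \left(-17\right) \frac{1}{86} = - \frac{17}{86}$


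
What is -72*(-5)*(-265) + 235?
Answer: -95165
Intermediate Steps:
-72*(-5)*(-265) + 235 = 360*(-265) + 235 = -95400 + 235 = -95165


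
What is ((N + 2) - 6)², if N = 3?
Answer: 1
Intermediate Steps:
((N + 2) - 6)² = ((3 + 2) - 6)² = (5 - 6)² = (-1)² = 1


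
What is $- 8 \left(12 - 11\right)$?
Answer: $-8$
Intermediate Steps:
$- 8 \left(12 - 11\right) = \left(-8\right) 1 = -8$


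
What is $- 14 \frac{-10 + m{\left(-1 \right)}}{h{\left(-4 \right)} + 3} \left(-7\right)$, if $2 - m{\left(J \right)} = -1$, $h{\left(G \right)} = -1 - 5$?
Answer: $\frac{686}{3} \approx 228.67$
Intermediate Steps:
$h{\left(G \right)} = -6$
$m{\left(J \right)} = 3$ ($m{\left(J \right)} = 2 - -1 = 2 + 1 = 3$)
$- 14 \frac{-10 + m{\left(-1 \right)}}{h{\left(-4 \right)} + 3} \left(-7\right) = - 14 \frac{-10 + 3}{-6 + 3} \left(-7\right) = - 14 \left(- \frac{7}{-3}\right) \left(-7\right) = - 14 \left(\left(-7\right) \left(- \frac{1}{3}\right)\right) \left(-7\right) = \left(-14\right) \frac{7}{3} \left(-7\right) = \left(- \frac{98}{3}\right) \left(-7\right) = \frac{686}{3}$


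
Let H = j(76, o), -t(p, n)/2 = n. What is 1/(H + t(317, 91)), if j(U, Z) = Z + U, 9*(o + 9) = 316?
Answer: -9/719 ≈ -0.012517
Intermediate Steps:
o = 235/9 (o = -9 + (⅑)*316 = -9 + 316/9 = 235/9 ≈ 26.111)
t(p, n) = -2*n
j(U, Z) = U + Z
H = 919/9 (H = 76 + 235/9 = 919/9 ≈ 102.11)
1/(H + t(317, 91)) = 1/(919/9 - 2*91) = 1/(919/9 - 182) = 1/(-719/9) = -9/719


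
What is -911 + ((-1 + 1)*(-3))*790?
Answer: -911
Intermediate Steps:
-911 + ((-1 + 1)*(-3))*790 = -911 + (0*(-3))*790 = -911 + 0*790 = -911 + 0 = -911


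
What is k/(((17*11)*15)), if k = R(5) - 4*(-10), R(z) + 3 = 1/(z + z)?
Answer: 371/28050 ≈ 0.013226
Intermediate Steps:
R(z) = -3 + 1/(2*z) (R(z) = -3 + 1/(z + z) = -3 + 1/(2*z))
k = 371/10 (k = (-3 + (½)/5) - 4*(-10) = (-3 + (½)*(⅕)) + 40 = (-3 + ⅒) + 40 = -29/10 + 40 = 371/10 ≈ 37.100)
k/(((17*11)*15)) = 371/(10*(((17*11)*15))) = 371/(10*((187*15))) = (371/10)/2805 = (371/10)*(1/2805) = 371/28050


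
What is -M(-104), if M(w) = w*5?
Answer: 520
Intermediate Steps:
M(w) = 5*w
-M(-104) = -5*(-104) = -1*(-520) = 520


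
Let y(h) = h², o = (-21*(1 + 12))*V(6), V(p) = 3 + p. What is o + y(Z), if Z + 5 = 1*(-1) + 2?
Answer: -2441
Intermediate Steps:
Z = -4 (Z = -5 + (1*(-1) + 2) = -5 + (-1 + 2) = -5 + 1 = -4)
o = -2457 (o = (-21*(1 + 12))*(3 + 6) = -21*13*9 = -273*9 = -2457)
o + y(Z) = -2457 + (-4)² = -2457 + 16 = -2441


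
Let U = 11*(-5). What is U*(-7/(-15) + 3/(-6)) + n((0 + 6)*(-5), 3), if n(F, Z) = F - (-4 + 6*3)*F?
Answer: 2351/6 ≈ 391.83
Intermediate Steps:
U = -55
n(F, Z) = -13*F (n(F, Z) = F - (-4 + 18)*F = F - 14*F = -13*F)
U*(-7/(-15) + 3/(-6)) + n((0 + 6)*(-5), 3) = -55*(-7/(-15) + 3/(-6)) - 13*(0 + 6)*(-5) = -55*(-7*(-1/15) + 3*(-⅙)) - 78*(-5) = -55*(7/15 - ½) - 13*(-30) = -55*(-1/30) + 390 = 11/6 + 390 = 2351/6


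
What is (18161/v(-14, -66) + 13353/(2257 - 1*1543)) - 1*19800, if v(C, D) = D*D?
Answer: -931977433/47124 ≈ -19777.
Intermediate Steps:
v(C, D) = D²
(18161/v(-14, -66) + 13353/(2257 - 1*1543)) - 1*19800 = (18161/((-66)²) + 13353/(2257 - 1*1543)) - 1*19800 = (18161/4356 + 13353/(2257 - 1543)) - 19800 = (18161*(1/4356) + 13353/714) - 19800 = (1651/396 + 13353*(1/714)) - 19800 = (1651/396 + 4451/238) - 19800 = 1077767/47124 - 19800 = -931977433/47124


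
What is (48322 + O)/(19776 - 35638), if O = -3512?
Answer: -22405/7931 ≈ -2.8250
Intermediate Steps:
(48322 + O)/(19776 - 35638) = (48322 - 3512)/(19776 - 35638) = 44810/(-15862) = 44810*(-1/15862) = -22405/7931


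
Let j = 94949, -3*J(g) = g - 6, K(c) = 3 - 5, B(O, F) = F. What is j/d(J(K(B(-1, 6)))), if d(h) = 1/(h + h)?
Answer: 1519184/3 ≈ 5.0639e+5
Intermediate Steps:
K(c) = -2
J(g) = 2 - g/3 (J(g) = -(g - 6)/3 = -(-6 + g)/3 = 2 - g/3)
d(h) = 1/(2*h)
j/d(J(K(B(-1, 6)))) = 94949/((1/(2*(2 - ⅓*(-2))))) = 94949/((1/(2*(2 + ⅔)))) = 94949/((1/(2*(8/3)))) = 94949/(((½)*(3/8))) = 94949/(3/16) = 94949*(16/3) = 1519184/3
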